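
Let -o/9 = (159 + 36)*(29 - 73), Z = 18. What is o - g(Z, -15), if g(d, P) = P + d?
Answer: 77217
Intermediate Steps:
o = 77220 (o = -9*(159 + 36)*(29 - 73) = -1755*(-44) = -9*(-8580) = 77220)
o - g(Z, -15) = 77220 - (-15 + 18) = 77220 - 1*3 = 77220 - 3 = 77217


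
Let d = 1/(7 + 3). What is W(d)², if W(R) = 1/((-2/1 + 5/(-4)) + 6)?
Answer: 16/121 ≈ 0.13223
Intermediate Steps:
d = ⅒ (d = 1/10 = ⅒ ≈ 0.10000)
W(R) = 4/11 (W(R) = 1/((-2*1 + 5*(-¼)) + 6) = 1/((-2 - 5/4) + 6) = 1/(-13/4 + 6) = 1/(11/4) = 4/11)
W(d)² = (4/11)² = 16/121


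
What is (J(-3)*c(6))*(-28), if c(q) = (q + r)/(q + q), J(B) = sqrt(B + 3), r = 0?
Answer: 0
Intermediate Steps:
J(B) = sqrt(3 + B)
c(q) = 1/2 (c(q) = (q + 0)/(q + q) = q/((2*q)) = q*(1/(2*q)) = 1/2)
(J(-3)*c(6))*(-28) = (sqrt(3 - 3)*(1/2))*(-28) = (sqrt(0)*(1/2))*(-28) = (0*(1/2))*(-28) = 0*(-28) = 0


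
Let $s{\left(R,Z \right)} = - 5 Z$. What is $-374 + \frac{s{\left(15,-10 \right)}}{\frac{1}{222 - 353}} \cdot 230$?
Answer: $-1506874$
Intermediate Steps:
$-374 + \frac{s{\left(15,-10 \right)}}{\frac{1}{222 - 353}} \cdot 230 = -374 + \frac{\left(-5\right) \left(-10\right)}{\frac{1}{222 - 353}} \cdot 230 = -374 + \frac{50}{\frac{1}{-131}} \cdot 230 = -374 + \frac{50}{- \frac{1}{131}} \cdot 230 = -374 + 50 \left(-131\right) 230 = -374 - 1506500 = -1506874$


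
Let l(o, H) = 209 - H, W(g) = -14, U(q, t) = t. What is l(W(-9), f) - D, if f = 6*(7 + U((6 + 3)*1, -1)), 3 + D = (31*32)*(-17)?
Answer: 17040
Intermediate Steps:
D = -16867 (D = -3 + (31*32)*(-17) = -3 + 992*(-17) = -3 - 16864 = -16867)
f = 36 (f = 6*(7 - 1) = 6*6 = 36)
l(W(-9), f) - D = (209 - 1*36) - 1*(-16867) = (209 - 36) + 16867 = 173 + 16867 = 17040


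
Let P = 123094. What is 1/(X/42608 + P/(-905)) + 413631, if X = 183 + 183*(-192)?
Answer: 2182491511301087/5276421617 ≈ 4.1363e+5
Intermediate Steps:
X = -34953 (X = 183 - 35136 = -34953)
1/(X/42608 + P/(-905)) + 413631 = 1/(-34953/42608 + 123094/(-905)) + 413631 = 1/(-34953*1/42608 + 123094*(-1/905)) + 413631 = 1/(-34953/42608 - 123094/905) + 413631 = 1/(-5276421617/38560240) + 413631 = -38560240/5276421617 + 413631 = 2182491511301087/5276421617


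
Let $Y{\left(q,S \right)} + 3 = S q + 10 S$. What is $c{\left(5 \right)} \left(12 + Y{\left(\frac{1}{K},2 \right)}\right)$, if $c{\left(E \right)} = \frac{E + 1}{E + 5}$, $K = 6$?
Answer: $\frac{88}{5} \approx 17.6$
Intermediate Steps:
$c{\left(E \right)} = \frac{1 + E}{5 + E}$
$Y{\left(q,S \right)} = -3 + 10 S + S q$ ($Y{\left(q,S \right)} = -3 + \left(S q + 10 S\right) = -3 + \left(10 S + S q\right) = -3 + 10 S + S q$)
$c{\left(5 \right)} \left(12 + Y{\left(\frac{1}{K},2 \right)}\right) = \frac{1 + 5}{5 + 5} \left(12 + \left(-3 + 10 \cdot 2 + \frac{2}{6}\right)\right) = \frac{1}{10} \cdot 6 \left(12 + \left(-3 + 20 + 2 \cdot \frac{1}{6}\right)\right) = \frac{1}{10} \cdot 6 \left(12 + \left(-3 + 20 + \frac{1}{3}\right)\right) = \frac{3 \left(12 + \frac{52}{3}\right)}{5} = \frac{3}{5} \cdot \frac{88}{3} = \frac{88}{5}$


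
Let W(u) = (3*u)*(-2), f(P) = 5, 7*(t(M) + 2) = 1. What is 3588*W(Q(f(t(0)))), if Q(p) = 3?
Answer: -64584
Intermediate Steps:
t(M) = -13/7 (t(M) = -2 + (⅐)*1 = -2 + ⅐ = -13/7)
W(u) = -6*u
3588*W(Q(f(t(0)))) = 3588*(-6*3) = 3588*(-18) = -64584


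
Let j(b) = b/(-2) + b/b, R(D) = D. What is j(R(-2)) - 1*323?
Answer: -321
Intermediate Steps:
j(b) = 1 - b/2 (j(b) = b*(-1/2) + 1 = -b/2 + 1 = 1 - b/2)
j(R(-2)) - 1*323 = (1 - 1/2*(-2)) - 1*323 = (1 + 1) - 323 = 2 - 323 = -321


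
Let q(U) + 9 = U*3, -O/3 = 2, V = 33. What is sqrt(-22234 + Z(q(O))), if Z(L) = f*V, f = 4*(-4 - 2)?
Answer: I*sqrt(23026) ≈ 151.74*I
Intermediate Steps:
O = -6 (O = -3*2 = -6)
f = -24 (f = 4*(-6) = -24)
q(U) = -9 + 3*U (q(U) = -9 + U*3 = -9 + 3*U)
Z(L) = -792 (Z(L) = -24*33 = -792)
sqrt(-22234 + Z(q(O))) = sqrt(-22234 - 792) = sqrt(-23026) = I*sqrt(23026)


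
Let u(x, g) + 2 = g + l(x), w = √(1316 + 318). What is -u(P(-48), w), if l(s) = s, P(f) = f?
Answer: 50 - √1634 ≈ 9.5772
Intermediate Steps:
w = √1634 ≈ 40.423
u(x, g) = -2 + g + x (u(x, g) = -2 + (g + x) = -2 + g + x)
-u(P(-48), w) = -(-2 + √1634 - 48) = -(-50 + √1634) = 50 - √1634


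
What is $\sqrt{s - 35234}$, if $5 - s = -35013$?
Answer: $6 i \sqrt{6} \approx 14.697 i$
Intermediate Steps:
$s = 35018$ ($s = 5 - -35013 = 5 + 35013 = 35018$)
$\sqrt{s - 35234} = \sqrt{35018 - 35234} = \sqrt{-216} = 6 i \sqrt{6}$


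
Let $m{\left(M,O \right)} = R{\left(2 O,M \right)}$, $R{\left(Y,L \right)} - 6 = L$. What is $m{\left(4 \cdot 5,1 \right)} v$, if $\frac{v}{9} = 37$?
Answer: $8658$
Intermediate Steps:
$R{\left(Y,L \right)} = 6 + L$
$m{\left(M,O \right)} = 6 + M$
$v = 333$ ($v = 9 \cdot 37 = 333$)
$m{\left(4 \cdot 5,1 \right)} v = \left(6 + 4 \cdot 5\right) 333 = \left(6 + 20\right) 333 = 26 \cdot 333 = 8658$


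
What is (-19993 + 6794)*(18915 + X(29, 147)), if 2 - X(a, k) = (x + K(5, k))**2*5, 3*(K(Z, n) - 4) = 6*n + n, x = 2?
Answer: 7788571512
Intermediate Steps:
K(Z, n) = 4 + 7*n/3 (K(Z, n) = 4 + (6*n + n)/3 = 4 + (7*n)/3 = 4 + 7*n/3)
X(a, k) = 2 - 5*(6 + 7*k/3)**2 (X(a, k) = 2 - (2 + (4 + 7*k/3))**2*5 = 2 - (6 + 7*k/3)**2*5 = 2 - 5*(6 + 7*k/3)**2)
(-19993 + 6794)*(18915 + X(29, 147)) = (-19993 + 6794)*(18915 + (2 - 5*(18 + 7*147)**2/9)) = -13199*(18915 + (2 - 5*(18 + 1029)**2/9)) = -13199*(18915 + (2 - 5/9*1047**2)) = -13199*(18915 + (2 - 5/9*1096209)) = -13199*(18915 + (2 - 609005)) = -13199*(18915 - 609003) = -13199*(-590088) = 7788571512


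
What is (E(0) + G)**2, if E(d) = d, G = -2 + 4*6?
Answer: 484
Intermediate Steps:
G = 22 (G = -2 + 24 = 22)
(E(0) + G)**2 = (0 + 22)**2 = 22**2 = 484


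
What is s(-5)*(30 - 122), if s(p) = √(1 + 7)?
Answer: -184*√2 ≈ -260.22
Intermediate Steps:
s(p) = 2*√2 (s(p) = √8 = 2*√2)
s(-5)*(30 - 122) = (2*√2)*(30 - 122) = (2*√2)*(-92) = -184*√2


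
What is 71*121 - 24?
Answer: 8567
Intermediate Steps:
71*121 - 24 = 8591 - 24 = 8567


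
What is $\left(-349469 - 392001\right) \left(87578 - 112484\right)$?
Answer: $18467051820$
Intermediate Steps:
$\left(-349469 - 392001\right) \left(87578 - 112484\right) = \left(-741470\right) \left(-24906\right) = 18467051820$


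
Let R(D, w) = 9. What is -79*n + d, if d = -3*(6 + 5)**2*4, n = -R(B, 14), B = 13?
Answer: -741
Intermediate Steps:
n = -9 (n = -1*9 = -9)
d = -1452 (d = -3*11**2*4 = -3*121*4 = -363*4 = -1452)
-79*n + d = -79*(-9) - 1452 = 711 - 1452 = -741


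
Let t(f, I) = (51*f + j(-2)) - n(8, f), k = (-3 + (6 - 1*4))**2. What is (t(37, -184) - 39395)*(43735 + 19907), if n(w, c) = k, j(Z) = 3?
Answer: -2386956852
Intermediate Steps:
k = 1 (k = (-3 + (6 - 4))**2 = (-3 + 2)**2 = (-1)**2 = 1)
n(w, c) = 1
t(f, I) = 2 + 51*f (t(f, I) = (51*f + 3) - 1*1 = (3 + 51*f) - 1 = 2 + 51*f)
(t(37, -184) - 39395)*(43735 + 19907) = ((2 + 51*37) - 39395)*(43735 + 19907) = ((2 + 1887) - 39395)*63642 = (1889 - 39395)*63642 = -37506*63642 = -2386956852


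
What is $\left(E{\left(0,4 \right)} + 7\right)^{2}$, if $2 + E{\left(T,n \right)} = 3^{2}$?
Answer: $196$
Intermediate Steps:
$E{\left(T,n \right)} = 7$ ($E{\left(T,n \right)} = -2 + 3^{2} = -2 + 9 = 7$)
$\left(E{\left(0,4 \right)} + 7\right)^{2} = \left(7 + 7\right)^{2} = 14^{2} = 196$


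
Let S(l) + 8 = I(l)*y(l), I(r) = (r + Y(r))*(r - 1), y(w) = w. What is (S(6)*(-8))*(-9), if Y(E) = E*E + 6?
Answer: 103104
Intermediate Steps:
Y(E) = 6 + E² (Y(E) = E² + 6 = 6 + E²)
I(r) = (-1 + r)*(6 + r + r²) (I(r) = (r + (6 + r²))*(r - 1) = (6 + r + r²)*(-1 + r) = (-1 + r)*(6 + r + r²))
S(l) = -8 + l*(-6 + l³ + 5*l) (S(l) = -8 + (-6 + l³ + 5*l)*l = -8 + l*(-6 + l³ + 5*l))
(S(6)*(-8))*(-9) = ((-8 + 6⁴ - 6*6 + 5*6²)*(-8))*(-9) = ((-8 + 1296 - 36 + 5*36)*(-8))*(-9) = ((-8 + 1296 - 36 + 180)*(-8))*(-9) = (1432*(-8))*(-9) = -11456*(-9) = 103104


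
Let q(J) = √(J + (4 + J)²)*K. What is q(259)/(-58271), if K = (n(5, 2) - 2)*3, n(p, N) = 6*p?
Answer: -168*√17357/58271 ≈ -0.37983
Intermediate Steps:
K = 84 (K = (6*5 - 2)*3 = (30 - 2)*3 = 28*3 = 84)
q(J) = 84*√(J + (4 + J)²) (q(J) = √(J + (4 + J)²)*84 = 84*√(J + (4 + J)²))
q(259)/(-58271) = (84*√(259 + (4 + 259)²))/(-58271) = (84*√(259 + 263²))*(-1/58271) = (84*√(259 + 69169))*(-1/58271) = (84*√69428)*(-1/58271) = (84*(2*√17357))*(-1/58271) = (168*√17357)*(-1/58271) = -168*√17357/58271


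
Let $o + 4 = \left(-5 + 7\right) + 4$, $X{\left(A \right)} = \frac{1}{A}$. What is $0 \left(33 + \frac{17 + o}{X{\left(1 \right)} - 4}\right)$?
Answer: $0$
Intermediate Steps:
$o = 2$ ($o = -4 + \left(\left(-5 + 7\right) + 4\right) = -4 + \left(2 + 4\right) = -4 + 6 = 2$)
$0 \left(33 + \frac{17 + o}{X{\left(1 \right)} - 4}\right) = 0 \left(33 + \frac{17 + 2}{1^{-1} - 4}\right) = 0 \left(33 + \frac{19}{1 - 4}\right) = 0 \left(33 + \frac{19}{-3}\right) = 0 \left(33 + 19 \left(- \frac{1}{3}\right)\right) = 0 \left(33 - \frac{19}{3}\right) = 0 \cdot \frac{80}{3} = 0$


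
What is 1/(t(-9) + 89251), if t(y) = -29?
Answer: 1/89222 ≈ 1.1208e-5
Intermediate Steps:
1/(t(-9) + 89251) = 1/(-29 + 89251) = 1/89222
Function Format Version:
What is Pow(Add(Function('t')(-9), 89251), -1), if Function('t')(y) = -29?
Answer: Rational(1, 89222) ≈ 1.1208e-5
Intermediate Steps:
Pow(Add(Function('t')(-9), 89251), -1) = Pow(Add(-29, 89251), -1) = Pow(89222, -1) = Rational(1, 89222)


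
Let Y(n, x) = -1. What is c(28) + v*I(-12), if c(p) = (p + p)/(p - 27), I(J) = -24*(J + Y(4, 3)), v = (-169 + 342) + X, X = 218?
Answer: 122048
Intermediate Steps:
v = 391 (v = (-169 + 342) + 218 = 173 + 218 = 391)
I(J) = 24 - 24*J (I(J) = -24*(J - 1) = -24*(-1 + J) = 24 - 24*J)
c(p) = 2*p/(-27 + p) (c(p) = (2*p)/(-27 + p) = 2*p/(-27 + p))
c(28) + v*I(-12) = 2*28/(-27 + 28) + 391*(24 - 24*(-12)) = 2*28/1 + 391*(24 + 288) = 2*28*1 + 391*312 = 56 + 121992 = 122048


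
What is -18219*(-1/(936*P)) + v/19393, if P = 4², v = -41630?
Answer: -90043271/96809856 ≈ -0.93010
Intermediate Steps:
P = 16
-18219*(-1/(936*P)) + v/19393 = -18219/(-36*26*16) - 41630/19393 = -18219/((-936*16)) - 41630*1/19393 = -18219/(-14976) - 41630/19393 = -18219*(-1/14976) - 41630/19393 = 6073/4992 - 41630/19393 = -90043271/96809856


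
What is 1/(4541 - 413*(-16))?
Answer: 1/11149 ≈ 8.9694e-5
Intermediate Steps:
1/(4541 - 413*(-16)) = 1/(4541 + 6608) = 1/11149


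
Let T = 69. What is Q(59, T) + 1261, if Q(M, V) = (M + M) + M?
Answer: 1438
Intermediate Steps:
Q(M, V) = 3*M (Q(M, V) = 2*M + M = 3*M)
Q(59, T) + 1261 = 3*59 + 1261 = 177 + 1261 = 1438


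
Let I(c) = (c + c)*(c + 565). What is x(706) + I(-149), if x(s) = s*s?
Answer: 374468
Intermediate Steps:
I(c) = 2*c*(565 + c) (I(c) = (2*c)*(565 + c) = 2*c*(565 + c))
x(s) = s²
x(706) + I(-149) = 706² + 2*(-149)*(565 - 149) = 498436 + 2*(-149)*416 = 498436 - 123968 = 374468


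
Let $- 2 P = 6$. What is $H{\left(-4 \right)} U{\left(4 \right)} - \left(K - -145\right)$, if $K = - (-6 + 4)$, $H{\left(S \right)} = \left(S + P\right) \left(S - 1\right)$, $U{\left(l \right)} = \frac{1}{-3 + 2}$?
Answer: $-182$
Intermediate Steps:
$U{\left(l \right)} = -1$ ($U{\left(l \right)} = \frac{1}{-1} = -1$)
$P = -3$ ($P = \left(- \frac{1}{2}\right) 6 = -3$)
$H{\left(S \right)} = \left(-1 + S\right) \left(-3 + S\right)$ ($H{\left(S \right)} = \left(S - 3\right) \left(S - 1\right) = \left(-3 + S\right) \left(-1 + S\right) = \left(-1 + S\right) \left(-3 + S\right)$)
$K = 2$ ($K = \left(-1\right) \left(-2\right) = 2$)
$H{\left(-4 \right)} U{\left(4 \right)} - \left(K - -145\right) = \left(3 + \left(-4\right)^{2} - -16\right) \left(-1\right) - \left(2 - -145\right) = \left(3 + 16 + 16\right) \left(-1\right) - \left(2 + 145\right) = 35 \left(-1\right) - 147 = -35 - 147 = -182$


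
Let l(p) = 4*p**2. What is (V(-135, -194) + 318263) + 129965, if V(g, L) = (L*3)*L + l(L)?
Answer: 711680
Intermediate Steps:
V(g, L) = 7*L**2 (V(g, L) = (L*3)*L + 4*L**2 = (3*L)*L + 4*L**2 = 3*L**2 + 4*L**2 = 7*L**2)
(V(-135, -194) + 318263) + 129965 = (7*(-194)**2 + 318263) + 129965 = (7*37636 + 318263) + 129965 = (263452 + 318263) + 129965 = 581715 + 129965 = 711680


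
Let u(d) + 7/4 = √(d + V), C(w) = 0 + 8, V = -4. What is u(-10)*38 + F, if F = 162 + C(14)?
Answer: 207/2 + 38*I*√14 ≈ 103.5 + 142.18*I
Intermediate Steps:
C(w) = 8
u(d) = -7/4 + √(-4 + d) (u(d) = -7/4 + √(d - 4) = -7/4 + √(-4 + d))
F = 170 (F = 162 + 8 = 170)
u(-10)*38 + F = (-7/4 + √(-4 - 10))*38 + 170 = (-7/4 + √(-14))*38 + 170 = (-7/4 + I*√14)*38 + 170 = (-133/2 + 38*I*√14) + 170 = 207/2 + 38*I*√14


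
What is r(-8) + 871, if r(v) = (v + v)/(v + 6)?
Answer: 879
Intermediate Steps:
r(v) = 2*v/(6 + v) (r(v) = (2*v)/(6 + v) = 2*v/(6 + v))
r(-8) + 871 = 2*(-8)/(6 - 8) + 871 = 2*(-8)/(-2) + 871 = 2*(-8)*(-1/2) + 871 = 8 + 871 = 879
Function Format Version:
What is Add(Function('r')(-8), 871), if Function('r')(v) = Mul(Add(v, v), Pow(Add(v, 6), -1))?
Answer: 879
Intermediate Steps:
Function('r')(v) = Mul(2, v, Pow(Add(6, v), -1)) (Function('r')(v) = Mul(Mul(2, v), Pow(Add(6, v), -1)) = Mul(2, v, Pow(Add(6, v), -1)))
Add(Function('r')(-8), 871) = Add(Mul(2, -8, Pow(Add(6, -8), -1)), 871) = Add(Mul(2, -8, Pow(-2, -1)), 871) = Add(Mul(2, -8, Rational(-1, 2)), 871) = Add(8, 871) = 879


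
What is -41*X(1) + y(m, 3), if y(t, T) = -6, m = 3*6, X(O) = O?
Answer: -47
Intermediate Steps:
m = 18
-41*X(1) + y(m, 3) = -41*1 - 6 = -41 - 6 = -47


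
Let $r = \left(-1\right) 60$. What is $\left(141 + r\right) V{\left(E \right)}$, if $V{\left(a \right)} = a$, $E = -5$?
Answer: $-405$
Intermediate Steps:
$r = -60$
$\left(141 + r\right) V{\left(E \right)} = \left(141 - 60\right) \left(-5\right) = 81 \left(-5\right) = -405$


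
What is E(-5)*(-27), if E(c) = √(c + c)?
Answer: -27*I*√10 ≈ -85.381*I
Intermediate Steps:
E(c) = √2*√c (E(c) = √(2*c) = √2*√c)
E(-5)*(-27) = (√2*√(-5))*(-27) = (√2*(I*√5))*(-27) = (I*√10)*(-27) = -27*I*√10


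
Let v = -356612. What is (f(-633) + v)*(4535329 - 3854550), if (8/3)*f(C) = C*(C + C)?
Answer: -152753872799/4 ≈ -3.8188e+10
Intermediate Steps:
f(C) = 3*C²/4 (f(C) = 3*(C*(C + C))/8 = 3*(C*(2*C))/8 = 3*(2*C²)/8 = 3*C²/4)
(f(-633) + v)*(4535329 - 3854550) = ((¾)*(-633)² - 356612)*(4535329 - 3854550) = ((¾)*400689 - 356612)*680779 = (1202067/4 - 356612)*680779 = -224381/4*680779 = -152753872799/4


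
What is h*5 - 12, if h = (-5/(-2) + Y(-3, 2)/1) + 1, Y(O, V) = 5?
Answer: 61/2 ≈ 30.500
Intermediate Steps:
h = 17/2 (h = (-5/(-2) + 5/1) + 1 = (-5*(-½) + 5*1) + 1 = (5/2 + 5) + 1 = 15/2 + 1 = 17/2 ≈ 8.5000)
h*5 - 12 = (17/2)*5 - 12 = 85/2 - 12 = 61/2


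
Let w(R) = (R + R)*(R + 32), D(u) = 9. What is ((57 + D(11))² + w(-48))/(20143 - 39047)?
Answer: -1473/4726 ≈ -0.31168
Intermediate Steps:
w(R) = 2*R*(32 + R) (w(R) = (2*R)*(32 + R) = 2*R*(32 + R))
((57 + D(11))² + w(-48))/(20143 - 39047) = ((57 + 9)² + 2*(-48)*(32 - 48))/(20143 - 39047) = (66² + 2*(-48)*(-16))/(-18904) = (4356 + 1536)*(-1/18904) = 5892*(-1/18904) = -1473/4726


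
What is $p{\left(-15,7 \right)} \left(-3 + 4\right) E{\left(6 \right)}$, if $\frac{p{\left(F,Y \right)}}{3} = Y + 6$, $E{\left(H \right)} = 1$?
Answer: $39$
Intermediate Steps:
$p{\left(F,Y \right)} = 18 + 3 Y$ ($p{\left(F,Y \right)} = 3 \left(Y + 6\right) = 3 \left(6 + Y\right) = 18 + 3 Y$)
$p{\left(-15,7 \right)} \left(-3 + 4\right) E{\left(6 \right)} = \left(18 + 3 \cdot 7\right) \left(-3 + 4\right) 1 = \left(18 + 21\right) 1 \cdot 1 = 39 \cdot 1 = 39$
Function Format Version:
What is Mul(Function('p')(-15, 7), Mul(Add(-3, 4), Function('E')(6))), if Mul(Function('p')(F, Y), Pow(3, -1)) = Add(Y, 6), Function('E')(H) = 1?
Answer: 39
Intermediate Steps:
Function('p')(F, Y) = Add(18, Mul(3, Y)) (Function('p')(F, Y) = Mul(3, Add(Y, 6)) = Mul(3, Add(6, Y)) = Add(18, Mul(3, Y)))
Mul(Function('p')(-15, 7), Mul(Add(-3, 4), Function('E')(6))) = Mul(Add(18, Mul(3, 7)), Mul(Add(-3, 4), 1)) = Mul(Add(18, 21), Mul(1, 1)) = Mul(39, 1) = 39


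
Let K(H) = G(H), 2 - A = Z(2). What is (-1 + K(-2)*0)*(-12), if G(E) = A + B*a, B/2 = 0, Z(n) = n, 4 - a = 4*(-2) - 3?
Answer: 12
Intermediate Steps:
a = 15 (a = 4 - (4*(-2) - 3) = 4 - (-8 - 3) = 4 - 1*(-11) = 4 + 11 = 15)
A = 0 (A = 2 - 1*2 = 2 - 2 = 0)
B = 0 (B = 2*0 = 0)
G(E) = 0 (G(E) = 0 + 0*15 = 0 + 0 = 0)
K(H) = 0
(-1 + K(-2)*0)*(-12) = (-1 + 0*0)*(-12) = (-1 + 0)*(-12) = -1*(-12) = 12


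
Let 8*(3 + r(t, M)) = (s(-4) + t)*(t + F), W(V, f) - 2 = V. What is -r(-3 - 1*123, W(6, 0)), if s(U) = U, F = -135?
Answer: -16953/4 ≈ -4238.3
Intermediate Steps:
W(V, f) = 2 + V
r(t, M) = -3 + (-135 + t)*(-4 + t)/8 (r(t, M) = -3 + ((-4 + t)*(t - 135))/8 = -3 + ((-4 + t)*(-135 + t))/8 = -3 + ((-135 + t)*(-4 + t))/8 = -3 + (-135 + t)*(-4 + t)/8)
-r(-3 - 1*123, W(6, 0)) = -(129/2 - 139*(-3 - 1*123)/8 + (-3 - 1*123)**2/8) = -(129/2 - 139*(-3 - 123)/8 + (-3 - 123)**2/8) = -(129/2 - 139/8*(-126) + (1/8)*(-126)**2) = -(129/2 + 8757/4 + (1/8)*15876) = -(129/2 + 8757/4 + 3969/2) = -1*16953/4 = -16953/4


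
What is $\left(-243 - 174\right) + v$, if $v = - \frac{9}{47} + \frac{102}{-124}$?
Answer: $- \frac{1218093}{2914} \approx -418.01$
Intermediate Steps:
$v = - \frac{2955}{2914}$ ($v = \left(-9\right) \frac{1}{47} + 102 \left(- \frac{1}{124}\right) = - \frac{9}{47} - \frac{51}{62} = - \frac{2955}{2914} \approx -1.0141$)
$\left(-243 - 174\right) + v = \left(-243 - 174\right) - \frac{2955}{2914} = -417 - \frac{2955}{2914} = - \frac{1218093}{2914}$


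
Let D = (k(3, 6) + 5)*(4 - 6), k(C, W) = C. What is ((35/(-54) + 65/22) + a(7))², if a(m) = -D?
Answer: 29560969/88209 ≈ 335.12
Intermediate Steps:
D = -16 (D = (3 + 5)*(4 - 6) = 8*(-2) = -16)
a(m) = 16 (a(m) = -1*(-16) = 16)
((35/(-54) + 65/22) + a(7))² = ((35/(-54) + 65/22) + 16)² = ((35*(-1/54) + 65*(1/22)) + 16)² = ((-35/54 + 65/22) + 16)² = (685/297 + 16)² = (5437/297)² = 29560969/88209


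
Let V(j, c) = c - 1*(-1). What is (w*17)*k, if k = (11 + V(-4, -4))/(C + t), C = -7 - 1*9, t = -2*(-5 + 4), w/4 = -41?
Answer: 11152/7 ≈ 1593.1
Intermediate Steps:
w = -164 (w = 4*(-41) = -164)
V(j, c) = 1 + c (V(j, c) = c + 1 = 1 + c)
t = 2 (t = -2*(-1) = 2)
C = -16 (C = -7 - 9 = -16)
k = -4/7 (k = (11 + (1 - 4))/(-16 + 2) = (11 - 3)/(-14) = 8*(-1/14) = -4/7 ≈ -0.57143)
(w*17)*k = -164*17*(-4/7) = -2788*(-4/7) = 11152/7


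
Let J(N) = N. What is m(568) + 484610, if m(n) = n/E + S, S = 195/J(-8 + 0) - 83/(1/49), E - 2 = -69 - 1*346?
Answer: 1587628993/3304 ≈ 4.8052e+5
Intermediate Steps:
E = -413 (E = 2 + (-69 - 1*346) = 2 + (-69 - 346) = 2 - 415 = -413)
S = -32731/8 (S = 195/(-8 + 0) - 83/(1/49) = 195/(-8) - 83/1/49 = 195*(-⅛) - 83*49 = -195/8 - 4067 = -32731/8 ≈ -4091.4)
m(n) = -32731/8 - n/413 (m(n) = n/(-413) - 32731/8 = -n/413 - 32731/8 = -32731/8 - n/413)
m(568) + 484610 = (-32731/8 - 1/413*568) + 484610 = (-32731/8 - 568/413) + 484610 = -13522447/3304 + 484610 = 1587628993/3304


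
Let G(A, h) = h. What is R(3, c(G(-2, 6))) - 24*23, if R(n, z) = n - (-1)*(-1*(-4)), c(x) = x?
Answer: -545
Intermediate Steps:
R(n, z) = 4 + n (R(n, z) = n - (-1)*4 = n - 1*(-4) = n + 4 = 4 + n)
R(3, c(G(-2, 6))) - 24*23 = (4 + 3) - 24*23 = 7 - 552 = -545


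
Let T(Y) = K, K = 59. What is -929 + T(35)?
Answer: -870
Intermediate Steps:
T(Y) = 59
-929 + T(35) = -929 + 59 = -870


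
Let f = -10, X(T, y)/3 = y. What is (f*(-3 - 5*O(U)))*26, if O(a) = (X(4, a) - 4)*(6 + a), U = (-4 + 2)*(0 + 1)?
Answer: -51220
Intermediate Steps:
X(T, y) = 3*y
U = -2 (U = -2*1 = -2)
O(a) = (-4 + 3*a)*(6 + a) (O(a) = (3*a - 4)*(6 + a) = (-4 + 3*a)*(6 + a))
(f*(-3 - 5*O(U)))*26 = -10*(-3 - 5*(-24 + 3*(-2)² + 14*(-2)))*26 = -10*(-3 - 5*(-24 + 3*4 - 28))*26 = -10*(-3 - 5*(-24 + 12 - 28))*26 = -10*(-3 - 5*(-40))*26 = -10*(-3 + 200)*26 = -10*197*26 = -1970*26 = -51220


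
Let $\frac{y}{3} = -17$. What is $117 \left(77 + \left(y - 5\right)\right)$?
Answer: $2457$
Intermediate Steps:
$y = -51$ ($y = 3 \left(-17\right) = -51$)
$117 \left(77 + \left(y - 5\right)\right) = 117 \left(77 - 56\right) = 117 \cdot 21 = 2457$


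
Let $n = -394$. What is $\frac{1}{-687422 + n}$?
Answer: $- \frac{1}{687816} \approx -1.4539 \cdot 10^{-6}$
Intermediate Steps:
$\frac{1}{-687422 + n} = \frac{1}{-687422 - 394} = \frac{1}{-687816} = - \frac{1}{687816}$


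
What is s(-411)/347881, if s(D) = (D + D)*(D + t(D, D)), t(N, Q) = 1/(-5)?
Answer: 1690032/1739405 ≈ 0.97161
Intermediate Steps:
t(N, Q) = -1/5
s(D) = 2*D*(-1/5 + D) (s(D) = (D + D)*(D - 1/5) = (2*D)*(-1/5 + D) = 2*D*(-1/5 + D))
s(-411)/347881 = ((2/5)*(-411)*(-1 + 5*(-411)))/347881 = ((2/5)*(-411)*(-1 - 2055))*(1/347881) = ((2/5)*(-411)*(-2056))*(1/347881) = (1690032/5)*(1/347881) = 1690032/1739405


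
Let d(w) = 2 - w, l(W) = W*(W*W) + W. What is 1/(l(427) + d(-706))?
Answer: 1/77855618 ≈ 1.2844e-8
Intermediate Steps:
l(W) = W + W³ (l(W) = W*W² + W = W³ + W = W + W³)
1/(l(427) + d(-706)) = 1/((427 + 427³) + (2 - 1*(-706))) = 1/((427 + 77854483) + (2 + 706)) = 1/(77854910 + 708) = 1/77855618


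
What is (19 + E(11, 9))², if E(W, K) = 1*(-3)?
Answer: 256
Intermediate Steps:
E(W, K) = -3
(19 + E(11, 9))² = (19 - 3)² = 16² = 256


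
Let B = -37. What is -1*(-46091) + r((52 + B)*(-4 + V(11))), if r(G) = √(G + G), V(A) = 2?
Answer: 46091 + 2*I*√15 ≈ 46091.0 + 7.746*I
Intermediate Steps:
r(G) = √2*√G (r(G) = √(2*G) = √2*√G)
-1*(-46091) + r((52 + B)*(-4 + V(11))) = -1*(-46091) + √2*√((52 - 37)*(-4 + 2)) = 46091 + √2*√(15*(-2)) = 46091 + √2*√(-30) = 46091 + √2*(I*√30) = 46091 + 2*I*√15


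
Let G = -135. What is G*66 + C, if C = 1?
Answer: -8909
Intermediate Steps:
G*66 + C = -135*66 + 1 = -8910 + 1 = -8909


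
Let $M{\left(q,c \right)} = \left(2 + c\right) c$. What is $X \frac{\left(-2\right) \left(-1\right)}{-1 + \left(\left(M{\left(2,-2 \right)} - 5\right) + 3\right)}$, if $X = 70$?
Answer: $- \frac{140}{3} \approx -46.667$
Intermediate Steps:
$M{\left(q,c \right)} = c \left(2 + c\right)$
$X \frac{\left(-2\right) \left(-1\right)}{-1 + \left(\left(M{\left(2,-2 \right)} - 5\right) + 3\right)} = 70 \frac{\left(-2\right) \left(-1\right)}{-1 - \left(2 + 2 \left(2 - 2\right)\right)} = 70 \frac{2}{-1 + \left(\left(\left(-2\right) 0 - 5\right) + 3\right)} = 70 \frac{2}{-1 + \left(\left(0 - 5\right) + 3\right)} = 70 \frac{2}{-1 + \left(-5 + 3\right)} = 70 \frac{2}{-1 - 2} = 70 \frac{2}{-3} = 70 \cdot 2 \left(- \frac{1}{3}\right) = 70 \left(- \frac{2}{3}\right) = - \frac{140}{3}$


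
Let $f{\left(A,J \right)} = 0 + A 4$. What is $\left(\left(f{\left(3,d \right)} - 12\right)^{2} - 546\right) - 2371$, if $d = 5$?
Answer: $-2917$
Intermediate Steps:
$f{\left(A,J \right)} = 4 A$ ($f{\left(A,J \right)} = 0 + 4 A = 4 A$)
$\left(\left(f{\left(3,d \right)} - 12\right)^{2} - 546\right) - 2371 = \left(\left(4 \cdot 3 - 12\right)^{2} - 546\right) - 2371 = \left(\left(12 - 12\right)^{2} - 546\right) - 2371 = \left(0^{2} - 546\right) - 2371 = \left(0 - 546\right) - 2371 = -546 - 2371 = -2917$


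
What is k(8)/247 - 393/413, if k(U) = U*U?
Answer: -70639/102011 ≈ -0.69246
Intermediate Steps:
k(U) = U**2
k(8)/247 - 393/413 = 8**2/247 - 393/413 = 64*(1/247) - 393*1/413 = 64/247 - 393/413 = -70639/102011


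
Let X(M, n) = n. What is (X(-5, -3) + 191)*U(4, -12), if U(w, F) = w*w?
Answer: 3008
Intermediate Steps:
U(w, F) = w**2
(X(-5, -3) + 191)*U(4, -12) = (-3 + 191)*4**2 = 188*16 = 3008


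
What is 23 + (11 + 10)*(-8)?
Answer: -145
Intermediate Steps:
23 + (11 + 10)*(-8) = 23 + 21*(-8) = 23 - 168 = -145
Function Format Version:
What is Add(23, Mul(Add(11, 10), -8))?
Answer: -145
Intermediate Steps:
Add(23, Mul(Add(11, 10), -8)) = Add(23, Mul(21, -8)) = Add(23, -168) = -145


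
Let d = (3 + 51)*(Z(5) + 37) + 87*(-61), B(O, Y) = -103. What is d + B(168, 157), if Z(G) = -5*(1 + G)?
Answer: -5032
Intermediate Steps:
Z(G) = -5 - 5*G
d = -4929 (d = (3 + 51)*((-5 - 5*5) + 37) + 87*(-61) = 54*((-5 - 25) + 37) - 5307 = 54*(-30 + 37) - 5307 = 54*7 - 5307 = 378 - 5307 = -4929)
d + B(168, 157) = -4929 - 103 = -5032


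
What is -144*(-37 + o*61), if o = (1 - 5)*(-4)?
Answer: -135216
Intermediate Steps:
o = 16 (o = -4*(-4) = 16)
-144*(-37 + o*61) = -144*(-37 + 16*61) = -144*(-37 + 976) = -144*939 = -135216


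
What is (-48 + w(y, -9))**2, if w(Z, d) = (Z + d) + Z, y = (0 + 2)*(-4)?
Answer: 5329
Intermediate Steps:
y = -8 (y = 2*(-4) = -8)
w(Z, d) = d + 2*Z
(-48 + w(y, -9))**2 = (-48 + (-9 + 2*(-8)))**2 = (-48 + (-9 - 16))**2 = (-48 - 25)**2 = (-73)**2 = 5329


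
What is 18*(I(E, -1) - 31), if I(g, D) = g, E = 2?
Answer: -522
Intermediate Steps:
18*(I(E, -1) - 31) = 18*(2 - 31) = 18*(-29) = -522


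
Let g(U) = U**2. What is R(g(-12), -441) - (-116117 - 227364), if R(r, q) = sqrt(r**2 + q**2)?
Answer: 343481 + 9*sqrt(2657) ≈ 3.4395e+5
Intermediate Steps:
R(r, q) = sqrt(q**2 + r**2)
R(g(-12), -441) - (-116117 - 227364) = sqrt((-441)**2 + ((-12)**2)**2) - (-116117 - 227364) = sqrt(194481 + 144**2) - 1*(-343481) = sqrt(194481 + 20736) + 343481 = sqrt(215217) + 343481 = 9*sqrt(2657) + 343481 = 343481 + 9*sqrt(2657)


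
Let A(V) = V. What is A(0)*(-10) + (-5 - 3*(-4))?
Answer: 7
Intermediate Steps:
A(0)*(-10) + (-5 - 3*(-4)) = 0*(-10) + (-5 - 3*(-4)) = 0 + (-5 + 12) = 0 + 7 = 7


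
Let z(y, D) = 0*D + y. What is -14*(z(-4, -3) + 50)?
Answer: -644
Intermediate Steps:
z(y, D) = y (z(y, D) = 0 + y = y)
-14*(z(-4, -3) + 50) = -14*(-4 + 50) = -14*46 = -644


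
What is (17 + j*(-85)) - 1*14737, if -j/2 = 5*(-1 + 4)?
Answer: -12170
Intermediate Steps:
j = -30 (j = -10*(-1 + 4) = -10*3 = -2*15 = -30)
(17 + j*(-85)) - 1*14737 = (17 - 30*(-85)) - 1*14737 = (17 + 2550) - 14737 = 2567 - 14737 = -12170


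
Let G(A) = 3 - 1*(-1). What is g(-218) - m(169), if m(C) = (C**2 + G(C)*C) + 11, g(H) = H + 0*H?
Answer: -29466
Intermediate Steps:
g(H) = H (g(H) = H + 0 = H)
G(A) = 4 (G(A) = 3 + 1 = 4)
m(C) = 11 + C**2 + 4*C (m(C) = (C**2 + 4*C) + 11 = 11 + C**2 + 4*C)
g(-218) - m(169) = -218 - (11 + 169**2 + 4*169) = -218 - (11 + 28561 + 676) = -218 - 1*29248 = -218 - 29248 = -29466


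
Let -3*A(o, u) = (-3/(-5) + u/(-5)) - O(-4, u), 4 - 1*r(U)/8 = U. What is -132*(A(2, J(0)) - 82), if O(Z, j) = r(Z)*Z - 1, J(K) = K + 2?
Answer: 110704/5 ≈ 22141.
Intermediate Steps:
r(U) = 32 - 8*U
J(K) = 2 + K
O(Z, j) = -1 + Z*(32 - 8*Z) (O(Z, j) = (32 - 8*Z)*Z - 1 = Z*(32 - 8*Z) - 1 = -1 + Z*(32 - 8*Z))
A(o, u) = -1288/15 + u/15 (A(o, u) = -((-3/(-5) + u/(-5)) - (-1 - 8*(-4)*(-4 - 4)))/3 = -((-3*(-⅕) + u*(-⅕)) - (-1 - 8*(-4)*(-8)))/3 = -((⅗ - u/5) - (-1 - 256))/3 = -((⅗ - u/5) - 1*(-257))/3 = -((⅗ - u/5) + 257)/3 = -(1288/5 - u/5)/3 = -1288/15 + u/15)
-132*(A(2, J(0)) - 82) = -132*((-1288/15 + (2 + 0)/15) - 82) = -132*((-1288/15 + (1/15)*2) - 82) = -132*((-1288/15 + 2/15) - 82) = -132*(-1286/15 - 82) = -132*(-2516/15) = 110704/5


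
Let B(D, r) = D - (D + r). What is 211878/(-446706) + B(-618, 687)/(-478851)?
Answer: -1873168614/3961215089 ≈ -0.47288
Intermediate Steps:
B(D, r) = -r (B(D, r) = D + (-D - r) = -r)
211878/(-446706) + B(-618, 687)/(-478851) = 211878/(-446706) - 1*687/(-478851) = 211878*(-1/446706) - 687*(-1/478851) = -11771/24817 + 229/159617 = -1873168614/3961215089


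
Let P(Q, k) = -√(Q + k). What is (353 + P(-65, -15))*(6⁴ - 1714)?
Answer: -147554 + 1672*I*√5 ≈ -1.4755e+5 + 3738.7*I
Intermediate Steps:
(353 + P(-65, -15))*(6⁴ - 1714) = (353 - √(-65 - 15))*(6⁴ - 1714) = (353 - √(-80))*(1296 - 1714) = (353 - 4*I*√5)*(-418) = -147554 + 1672*I*√5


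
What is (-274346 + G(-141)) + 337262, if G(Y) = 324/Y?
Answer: 2956944/47 ≈ 62914.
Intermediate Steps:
(-274346 + G(-141)) + 337262 = (-274346 + 324/(-141)) + 337262 = (-274346 + 324*(-1/141)) + 337262 = (-274346 - 108/47) + 337262 = -12894370/47 + 337262 = 2956944/47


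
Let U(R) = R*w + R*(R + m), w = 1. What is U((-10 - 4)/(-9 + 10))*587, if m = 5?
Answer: 65744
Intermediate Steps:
U(R) = R + R*(5 + R) (U(R) = R*1 + R*(R + 5) = R + R*(5 + R))
U((-10 - 4)/(-9 + 10))*587 = (((-10 - 4)/(-9 + 10))*(6 + (-10 - 4)/(-9 + 10)))*587 = ((-14/1)*(6 - 14/1))*587 = ((-14*1)*(6 - 14*1))*587 = -14*(6 - 14)*587 = -14*(-8)*587 = 112*587 = 65744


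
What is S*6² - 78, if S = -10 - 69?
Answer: -2922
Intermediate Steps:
S = -79
S*6² - 78 = -79*6² - 78 = -79*36 - 78 = -2844 - 78 = -2922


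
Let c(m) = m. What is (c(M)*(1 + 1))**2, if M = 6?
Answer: 144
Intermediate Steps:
(c(M)*(1 + 1))**2 = (6*(1 + 1))**2 = (6*2)**2 = 12**2 = 144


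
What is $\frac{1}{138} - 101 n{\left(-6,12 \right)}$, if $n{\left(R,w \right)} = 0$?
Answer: $\frac{1}{138} \approx 0.0072464$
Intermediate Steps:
$\frac{1}{138} - 101 n{\left(-6,12 \right)} = \frac{1}{138} - 0 = \frac{1}{138} + 0 = \frac{1}{138}$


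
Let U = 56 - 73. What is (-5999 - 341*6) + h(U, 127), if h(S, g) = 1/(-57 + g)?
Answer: -563149/70 ≈ -8045.0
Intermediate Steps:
U = -17
(-5999 - 341*6) + h(U, 127) = (-5999 - 341*6) + 1/(-57 + 127) = (-5999 - 2046) + 1/70 = -8045 + 1/70 = -563149/70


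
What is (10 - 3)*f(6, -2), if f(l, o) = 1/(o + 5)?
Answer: 7/3 ≈ 2.3333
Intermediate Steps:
f(l, o) = 1/(5 + o)
(10 - 3)*f(6, -2) = (10 - 3)/(5 - 2) = 7/3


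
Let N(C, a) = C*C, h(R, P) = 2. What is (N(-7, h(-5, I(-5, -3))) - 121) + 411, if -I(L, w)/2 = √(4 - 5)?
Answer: 339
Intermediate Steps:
I(L, w) = -2*I (I(L, w) = -2*√(4 - 5) = -2*I)
N(C, a) = C²
(N(-7, h(-5, I(-5, -3))) - 121) + 411 = ((-7)² - 121) + 411 = (49 - 121) + 411 = -72 + 411 = 339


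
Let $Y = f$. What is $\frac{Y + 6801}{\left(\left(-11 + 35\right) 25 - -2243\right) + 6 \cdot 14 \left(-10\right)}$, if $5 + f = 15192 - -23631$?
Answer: $\frac{45619}{2003} \approx 22.775$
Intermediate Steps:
$f = 38818$ ($f = -5 + \left(15192 - -23631\right) = -5 + \left(15192 + 23631\right) = -5 + 38823 = 38818$)
$Y = 38818$
$\frac{Y + 6801}{\left(\left(-11 + 35\right) 25 - -2243\right) + 6 \cdot 14 \left(-10\right)} = \frac{38818 + 6801}{\left(\left(-11 + 35\right) 25 - -2243\right) + 6 \cdot 14 \left(-10\right)} = \frac{45619}{\left(24 \cdot 25 + 2243\right) + 84 \left(-10\right)} = \frac{45619}{\left(600 + 2243\right) - 840} = \frac{45619}{2843 - 840} = \frac{45619}{2003}$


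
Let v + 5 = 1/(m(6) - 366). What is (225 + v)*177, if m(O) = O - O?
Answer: 4750621/122 ≈ 38940.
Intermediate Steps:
m(O) = 0
v = -1831/366 (v = -5 + 1/(0 - 366) = -5 + 1/(-366) = -5 - 1/366 = -1831/366 ≈ -5.0027)
(225 + v)*177 = (225 - 1831/366)*177 = (80519/366)*177 = 4750621/122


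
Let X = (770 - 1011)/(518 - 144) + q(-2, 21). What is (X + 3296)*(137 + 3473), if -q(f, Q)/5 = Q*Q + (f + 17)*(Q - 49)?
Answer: 2153713365/187 ≈ 1.1517e+7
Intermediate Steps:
q(f, Q) = -5*Q² - 5*(-49 + Q)*(17 + f) (q(f, Q) = -5*(Q*Q + (f + 17)*(Q - 49)) = -5*(Q² + (17 + f)*(-49 + Q)) = -5*(Q² + (-49 + Q)*(17 + f)) = -5*Q² - 5*(-49 + Q)*(17 + f))
X = -39511/374 (X = (770 - 1011)/(518 - 144) + (4165 - 85*21 - 5*21² + 245*(-2) - 5*21*(-2)) = -241/374 + (4165 - 1785 - 5*441 - 490 + 210) = -241*1/374 + (4165 - 1785 - 2205 - 490 + 210) = -241/374 - 105 = -39511/374 ≈ -105.64)
(X + 3296)*(137 + 3473) = (-39511/374 + 3296)*(137 + 3473) = (1193193/374)*3610 = 2153713365/187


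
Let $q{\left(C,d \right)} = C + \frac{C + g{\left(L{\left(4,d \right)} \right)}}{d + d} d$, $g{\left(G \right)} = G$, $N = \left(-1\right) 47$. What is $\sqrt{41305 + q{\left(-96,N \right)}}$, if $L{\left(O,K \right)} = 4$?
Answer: $\sqrt{41163} \approx 202.89$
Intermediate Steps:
$N = -47$
$q{\left(C,d \right)} = 2 + \frac{3 C}{2}$ ($q{\left(C,d \right)} = C + \frac{C + 4}{d + d} d = C + \frac{4 + C}{2 d} d = C + \left(2 + \frac{C}{2}\right) = 2 + \frac{3 C}{2}$)
$\sqrt{41305 + q{\left(-96,N \right)}} = \sqrt{41305 + \left(2 + \frac{3}{2} \left(-96\right)\right)} = \sqrt{41305 + \left(2 - 144\right)} = \sqrt{41305 - 142} = \sqrt{41163}$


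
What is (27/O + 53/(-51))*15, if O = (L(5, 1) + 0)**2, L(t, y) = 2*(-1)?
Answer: 5825/68 ≈ 85.662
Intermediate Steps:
L(t, y) = -2
O = 4 (O = (-2 + 0)**2 = (-2)**2 = 4)
(27/O + 53/(-51))*15 = (27/4 + 53/(-51))*15 = (27*(1/4) + 53*(-1/51))*15 = (27/4 - 53/51)*15 = (1165/204)*15 = 5825/68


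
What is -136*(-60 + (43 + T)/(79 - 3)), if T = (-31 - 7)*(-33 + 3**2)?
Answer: 122570/19 ≈ 6451.1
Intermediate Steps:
T = 912 (T = -38*(-33 + 9) = -38*(-24) = 912)
-136*(-60 + (43 + T)/(79 - 3)) = -136*(-60 + (43 + 912)/(79 - 3)) = -136*(-60 + 955/76) = -136*(-3605/76) = 122570/19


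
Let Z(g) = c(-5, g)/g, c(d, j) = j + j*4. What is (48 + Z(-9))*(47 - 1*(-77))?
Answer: 6572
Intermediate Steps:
c(d, j) = 5*j (c(d, j) = j + 4*j = 5*j)
Z(g) = 5 (Z(g) = (5*g)/g = 5)
(48 + Z(-9))*(47 - 1*(-77)) = (48 + 5)*(47 - 1*(-77)) = 53*(47 + 77) = 53*124 = 6572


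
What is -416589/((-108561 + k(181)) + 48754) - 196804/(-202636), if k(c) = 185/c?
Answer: 1450805262871/182792565746 ≈ 7.9369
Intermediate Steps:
-416589/((-108561 + k(181)) + 48754) - 196804/(-202636) = -416589/((-108561 + 185/181) + 48754) - 196804/(-202636) = -416589/((-108561 + 185*(1/181)) + 48754) - 196804*(-1/202636) = -416589/((-108561 + 185/181) + 48754) + 49201/50659 = -416589/(-19649356/181 + 48754) + 49201/50659 = -416589/(-10824882/181) + 49201/50659 = -416589*(-181/10824882) + 49201/50659 = 25134203/3608294 + 49201/50659 = 1450805262871/182792565746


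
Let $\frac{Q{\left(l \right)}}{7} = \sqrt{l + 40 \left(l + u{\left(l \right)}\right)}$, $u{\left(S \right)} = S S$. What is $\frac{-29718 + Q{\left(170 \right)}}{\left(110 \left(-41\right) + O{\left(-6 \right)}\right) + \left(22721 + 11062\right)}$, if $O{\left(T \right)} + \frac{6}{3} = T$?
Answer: $- \frac{9906}{9755} + \frac{7 \sqrt{1162970}}{29265} \approx -0.75753$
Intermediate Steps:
$O{\left(T \right)} = -2 + T$
$u{\left(S \right)} = S^{2}$
$Q{\left(l \right)} = 7 \sqrt{40 l^{2} + 41 l}$ ($Q{\left(l \right)} = 7 \sqrt{l + 40 \left(l + l^{2}\right)} = 7 \sqrt{l + \left(40 l + 40 l^{2}\right)} = 7 \sqrt{40 l^{2} + 41 l}$)
$\frac{-29718 + Q{\left(170 \right)}}{\left(110 \left(-41\right) + O{\left(-6 \right)}\right) + \left(22721 + 11062\right)} = \frac{-29718 + 7 \sqrt{170 \left(41 + 40 \cdot 170\right)}}{\left(110 \left(-41\right) - 8\right) + \left(22721 + 11062\right)} = \frac{-29718 + 7 \sqrt{170 \left(41 + 6800\right)}}{\left(-4510 - 8\right) + 33783} = \frac{-29718 + 7 \sqrt{170 \cdot 6841}}{-4518 + 33783} = \frac{-29718 + 7 \sqrt{1162970}}{29265} = \left(-29718 + 7 \sqrt{1162970}\right) \frac{1}{29265} = - \frac{9906}{9755} + \frac{7 \sqrt{1162970}}{29265}$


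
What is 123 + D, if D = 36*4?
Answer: 267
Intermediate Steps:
D = 144
123 + D = 123 + 144 = 267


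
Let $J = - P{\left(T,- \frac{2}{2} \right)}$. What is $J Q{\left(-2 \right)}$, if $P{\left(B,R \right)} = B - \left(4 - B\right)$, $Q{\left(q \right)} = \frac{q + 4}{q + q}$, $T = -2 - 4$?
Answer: $-8$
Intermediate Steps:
$T = -6$ ($T = -2 - 4 = -6$)
$Q{\left(q \right)} = \frac{4 + q}{2 q}$
$P{\left(B,R \right)} = -4 + 2 B$ ($P{\left(B,R \right)} = B + \left(-4 + B\right) = -4 + 2 B$)
$J = 16$ ($J = - (-4 + 2 \left(-6\right)) = - (-4 - 12) = \left(-1\right) \left(-16\right) = 16$)
$J Q{\left(-2 \right)} = 16 \frac{4 - 2}{2 \left(-2\right)} = 16 \cdot \frac{1}{2} \left(- \frac{1}{2}\right) 2 = 16 \left(- \frac{1}{2}\right) = -8$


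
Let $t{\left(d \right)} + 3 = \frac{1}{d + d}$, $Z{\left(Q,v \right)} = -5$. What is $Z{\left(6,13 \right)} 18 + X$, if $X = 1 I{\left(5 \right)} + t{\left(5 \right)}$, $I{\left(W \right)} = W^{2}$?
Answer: $- \frac{679}{10} \approx -67.9$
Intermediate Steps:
$t{\left(d \right)} = -3 + \frac{1}{2 d}$ ($t{\left(d \right)} = -3 + \frac{1}{d + d} = -3 + \frac{1}{2 d}$)
$X = \frac{221}{10}$ ($X = 1 \cdot 5^{2} - \left(3 - \frac{1}{2 \cdot 5}\right) = 1 \cdot 25 + \left(-3 + \frac{1}{2} \cdot \frac{1}{5}\right) = 25 + \left(-3 + \frac{1}{10}\right) = 25 - \frac{29}{10} = \frac{221}{10} \approx 22.1$)
$Z{\left(6,13 \right)} 18 + X = \left(-5\right) 18 + \frac{221}{10} = -90 + \frac{221}{10} = - \frac{679}{10}$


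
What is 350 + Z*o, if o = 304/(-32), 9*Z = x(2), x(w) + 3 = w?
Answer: 6319/18 ≈ 351.06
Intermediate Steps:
x(w) = -3 + w
Z = -⅑ (Z = (-3 + 2)/9 = (⅑)*(-1) = -⅑ ≈ -0.11111)
o = -19/2 (o = 304*(-1/32) = -19/2 ≈ -9.5000)
350 + Z*o = 350 - ⅑*(-19/2) = 350 + 19/18 = 6319/18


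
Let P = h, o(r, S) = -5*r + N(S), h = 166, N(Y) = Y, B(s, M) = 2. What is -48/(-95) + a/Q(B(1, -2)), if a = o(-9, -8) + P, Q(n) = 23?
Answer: 20389/2185 ≈ 9.3313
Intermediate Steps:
o(r, S) = S - 5*r (o(r, S) = -5*r + S = S - 5*r)
P = 166
a = 203 (a = (-8 - 5*(-9)) + 166 = (-8 + 45) + 166 = 37 + 166 = 203)
-48/(-95) + a/Q(B(1, -2)) = -48/(-95) + 203/23 = -48*(-1/95) + 203*(1/23) = 48/95 + 203/23 = 20389/2185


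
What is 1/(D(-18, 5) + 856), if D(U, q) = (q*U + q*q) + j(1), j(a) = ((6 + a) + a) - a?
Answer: 1/798 ≈ 0.0012531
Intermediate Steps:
j(a) = 6 + a (j(a) = (6 + 2*a) - a = 6 + a)
D(U, q) = 7 + q² + U*q (D(U, q) = (q*U + q*q) + (6 + 1) = (U*q + q²) + 7 = (q² + U*q) + 7 = 7 + q² + U*q)
1/(D(-18, 5) + 856) = 1/((7 + 5² - 18*5) + 856) = 1/((7 + 25 - 90) + 856) = 1/(-58 + 856) = 1/798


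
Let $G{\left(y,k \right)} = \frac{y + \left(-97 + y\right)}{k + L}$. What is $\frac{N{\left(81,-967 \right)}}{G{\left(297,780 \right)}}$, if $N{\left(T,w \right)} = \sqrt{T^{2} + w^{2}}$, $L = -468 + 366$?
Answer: $\frac{3390 \sqrt{37666}}{497} \approx 1323.8$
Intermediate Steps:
$L = -102$
$G{\left(y,k \right)} = \frac{-97 + 2 y}{-102 + k}$ ($G{\left(y,k \right)} = \frac{y + \left(-97 + y\right)}{k - 102} = \frac{-97 + 2 y}{-102 + k}$)
$\frac{N{\left(81,-967 \right)}}{G{\left(297,780 \right)}} = \frac{\sqrt{81^{2} + \left(-967\right)^{2}}}{\frac{1}{-102 + 780} \left(-97 + 2 \cdot 297\right)} = \frac{\sqrt{6561 + 935089}}{\frac{1}{678} \left(-97 + 594\right)} = \frac{\sqrt{941650}}{\frac{1}{678} \cdot 497} = \frac{5 \sqrt{37666}}{\frac{497}{678}} = 5 \sqrt{37666} \cdot \frac{678}{497} = \frac{3390 \sqrt{37666}}{497}$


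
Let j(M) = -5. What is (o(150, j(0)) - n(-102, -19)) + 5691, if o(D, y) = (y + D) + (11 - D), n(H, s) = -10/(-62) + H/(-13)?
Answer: 2292664/403 ≈ 5689.0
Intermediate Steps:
n(H, s) = 5/31 - H/13 (n(H, s) = -10*(-1/62) + H*(-1/13) = 5/31 - H/13)
o(D, y) = 11 + y (o(D, y) = (D + y) + (11 - D) = 11 + y)
(o(150, j(0)) - n(-102, -19)) + 5691 = ((11 - 5) - (5/31 - 1/13*(-102))) + 5691 = (6 - (5/31 + 102/13)) + 5691 = (6 - 1*3227/403) + 5691 = (6 - 3227/403) + 5691 = -809/403 + 5691 = 2292664/403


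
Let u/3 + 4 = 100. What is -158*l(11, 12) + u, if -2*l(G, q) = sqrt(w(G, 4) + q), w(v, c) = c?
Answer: 604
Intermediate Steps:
l(G, q) = -sqrt(4 + q)/2
u = 288 (u = -12 + 3*100 = -12 + 300 = 288)
-158*l(11, 12) + u = -(-79)*sqrt(4 + 12) + 288 = -(-79)*sqrt(16) + 288 = -(-79)*4 + 288 = -158*(-2) + 288 = 316 + 288 = 604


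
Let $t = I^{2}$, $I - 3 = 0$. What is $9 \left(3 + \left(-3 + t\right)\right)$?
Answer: $81$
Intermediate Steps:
$I = 3$ ($I = 3 + 0 = 3$)
$t = 9$ ($t = 3^{2} = 9$)
$9 \left(3 + \left(-3 + t\right)\right) = 9 \left(3 + \left(-3 + 9\right)\right) = 9 \left(3 + 6\right) = 9 \cdot 9 = 81$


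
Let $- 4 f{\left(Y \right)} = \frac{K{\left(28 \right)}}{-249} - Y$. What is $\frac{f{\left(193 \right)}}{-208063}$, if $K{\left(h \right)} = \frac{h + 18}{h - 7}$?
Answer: $- \frac{1009243}{4351845708} \approx -0.00023191$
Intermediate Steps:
$K{\left(h \right)} = \frac{18 + h}{-7 + h}$
$f{\left(Y \right)} = \frac{23}{10458} + \frac{Y}{4}$ ($f{\left(Y \right)} = - \frac{\frac{\frac{1}{-7 + 28} \left(18 + 28\right)}{-249} - Y}{4} = - \frac{\frac{1}{21} \cdot 46 \left(- \frac{1}{249}\right) - Y}{4} = - \frac{\frac{46}{21} \left(- \frac{1}{249}\right) - Y}{4} = - \frac{- \frac{46}{5229} - Y}{4} = \frac{23}{10458} + \frac{Y}{4}$)
$\frac{f{\left(193 \right)}}{-208063} = \frac{\frac{23}{10458} + \frac{1}{4} \cdot 193}{-208063} = \left(\frac{23}{10458} + \frac{193}{4}\right) \left(- \frac{1}{208063}\right) = \frac{1009243}{20916} \left(- \frac{1}{208063}\right) = - \frac{1009243}{4351845708}$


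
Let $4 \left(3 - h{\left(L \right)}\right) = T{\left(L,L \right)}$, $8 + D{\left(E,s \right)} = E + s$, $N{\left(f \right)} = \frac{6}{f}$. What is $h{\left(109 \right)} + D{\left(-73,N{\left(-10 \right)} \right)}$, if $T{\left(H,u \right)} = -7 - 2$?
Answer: $- \frac{1527}{20} \approx -76.35$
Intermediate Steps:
$D{\left(E,s \right)} = -8 + E + s$ ($D{\left(E,s \right)} = -8 + \left(E + s\right) = -8 + E + s$)
$T{\left(H,u \right)} = -9$ ($T{\left(H,u \right)} = -7 - 2 = -9$)
$h{\left(L \right)} = \frac{21}{4}$ ($h{\left(L \right)} = 3 - - \frac{9}{4} = 3 + \frac{9}{4} = \frac{21}{4}$)
$h{\left(109 \right)} + D{\left(-73,N{\left(-10 \right)} \right)} = \frac{21}{4} - \left(81 + \frac{3}{5}\right) = \frac{21}{4} - \frac{408}{5} = - \frac{1527}{20}$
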